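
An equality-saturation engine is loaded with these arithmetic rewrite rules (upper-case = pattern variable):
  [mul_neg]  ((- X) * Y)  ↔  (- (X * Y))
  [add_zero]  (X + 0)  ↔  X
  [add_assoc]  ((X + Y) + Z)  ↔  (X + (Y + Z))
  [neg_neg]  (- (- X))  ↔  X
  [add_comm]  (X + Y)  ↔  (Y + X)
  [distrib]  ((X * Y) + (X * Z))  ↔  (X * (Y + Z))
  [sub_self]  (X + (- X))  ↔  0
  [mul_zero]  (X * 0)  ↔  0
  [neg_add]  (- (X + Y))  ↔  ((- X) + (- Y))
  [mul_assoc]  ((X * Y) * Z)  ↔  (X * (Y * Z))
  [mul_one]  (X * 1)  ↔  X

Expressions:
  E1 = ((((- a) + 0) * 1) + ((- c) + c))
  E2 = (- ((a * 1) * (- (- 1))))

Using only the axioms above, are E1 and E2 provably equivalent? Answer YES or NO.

(1) ((- a) + 0)  =[add_zero →]=  (- a)    ⊢ (((- a) * 1) + ((- c) + c))
(2) ((- c) + c)  =[add_comm →]=  (c + (- c))    ⊢ (((- a) * 1) + (c + (- c)))
(3) (c + (- c))  =[sub_self →]=  0    ⊢ (((- a) * 1) + 0)
(4) ((- a) * 1)  =[mul_one →]=  (- a)    ⊢ ((- a) + 0)
(5) ((- a) + 0)  =[add_zero →]=  (- a)
(6) a  =[mul_one ←]=  (a * 1)    ⊢ (- (a * 1))
(7) 1  =[neg_neg ←]=  (- (- 1))    ⊢ (- (a * (- (- 1))))
(8) a  =[mul_one ←]=  (a * 1)    ⊢ E2

YES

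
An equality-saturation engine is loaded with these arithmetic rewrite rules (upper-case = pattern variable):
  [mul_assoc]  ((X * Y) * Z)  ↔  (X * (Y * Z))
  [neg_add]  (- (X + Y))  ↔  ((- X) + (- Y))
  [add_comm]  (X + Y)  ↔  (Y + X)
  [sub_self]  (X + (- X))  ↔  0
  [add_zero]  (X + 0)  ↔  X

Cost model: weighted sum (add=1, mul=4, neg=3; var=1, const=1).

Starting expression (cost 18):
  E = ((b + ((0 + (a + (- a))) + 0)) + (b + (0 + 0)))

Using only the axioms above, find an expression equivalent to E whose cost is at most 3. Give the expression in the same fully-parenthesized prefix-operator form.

(b + b)   [cost 3]

1. [sub_self →] (a + (- a))  →  0;  E = ((b + ((0 + 0) + 0)) + (b + (0 + 0)))
2. [add_zero →] (0 + 0)  →  0;  E = ((b + (0 + 0)) + (b + (0 + 0)))
3. [add_zero →] (0 + 0)  →  0;  E = ((b + 0) + (b + (0 + 0)))
4. [add_zero →] (0 + 0)  →  0;  E = ((b + 0) + (b + 0))
5. [add_zero →] (b + 0)  →  b;  E = (b + (b + 0))
6. [add_zero →] (b + 0)  →  b;  cost 3 ≤ 3, done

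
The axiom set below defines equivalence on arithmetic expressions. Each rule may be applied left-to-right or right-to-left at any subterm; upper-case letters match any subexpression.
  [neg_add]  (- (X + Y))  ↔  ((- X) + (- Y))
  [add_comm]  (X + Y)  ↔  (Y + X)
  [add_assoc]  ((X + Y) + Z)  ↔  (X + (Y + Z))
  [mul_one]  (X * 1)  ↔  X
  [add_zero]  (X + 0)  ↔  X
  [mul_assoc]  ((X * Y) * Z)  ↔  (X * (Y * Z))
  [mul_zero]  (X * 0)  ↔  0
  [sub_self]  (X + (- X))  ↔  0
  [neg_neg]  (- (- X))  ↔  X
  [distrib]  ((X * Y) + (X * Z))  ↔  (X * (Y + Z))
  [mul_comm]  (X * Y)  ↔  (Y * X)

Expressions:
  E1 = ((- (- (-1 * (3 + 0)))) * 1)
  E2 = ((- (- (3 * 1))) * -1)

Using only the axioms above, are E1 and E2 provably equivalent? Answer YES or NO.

YES

step 1: mul_one (→) rewrites ((- (- (-1 * (3 + 0)))) * 1) into (- (- (-1 * (3 + 0))))
step 2: add_zero (→) rewrites (3 + 0) into 3, now (- (- (-1 * 3)))
step 3: neg_neg (→) rewrites (- (- (-1 * 3))) into (-1 * 3)
step 4: mul_comm (→) rewrites (-1 * 3) into (3 * -1)
step 5: mul_one (←) rewrites 3 into (3 * 1), now ((3 * 1) * -1)
step 6: neg_neg (←) rewrites (3 * 1) into (- (- (3 * 1))), which is E2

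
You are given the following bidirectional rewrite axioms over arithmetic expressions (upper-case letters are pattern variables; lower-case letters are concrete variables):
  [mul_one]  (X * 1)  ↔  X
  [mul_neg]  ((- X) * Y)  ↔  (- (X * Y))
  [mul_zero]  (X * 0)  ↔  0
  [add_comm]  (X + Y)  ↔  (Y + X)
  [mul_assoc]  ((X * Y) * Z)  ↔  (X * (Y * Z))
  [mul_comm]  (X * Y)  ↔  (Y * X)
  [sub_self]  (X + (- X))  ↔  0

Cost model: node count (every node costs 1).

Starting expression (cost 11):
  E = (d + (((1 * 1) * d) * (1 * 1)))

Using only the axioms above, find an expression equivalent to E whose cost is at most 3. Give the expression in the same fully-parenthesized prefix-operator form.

1. [mul_one →] (1 * 1)  →  1;  E = (d + ((1 * d) * (1 * 1)))
2. [mul_comm →] (1 * d)  →  (d * 1);  E = (d + ((d * 1) * (1 * 1)))
3. [mul_one →] (d * 1)  →  d;  E = (d + (d * (1 * 1)))
4. [mul_one →] (1 * 1)  →  1;  E = (d + (d * 1))
5. [add_comm →] (d + (d * 1))  →  ((d * 1) + d)
6. [mul_one →] (d * 1)  →  d;  cost 3 ≤ 3, done

(d + d)   [cost 3]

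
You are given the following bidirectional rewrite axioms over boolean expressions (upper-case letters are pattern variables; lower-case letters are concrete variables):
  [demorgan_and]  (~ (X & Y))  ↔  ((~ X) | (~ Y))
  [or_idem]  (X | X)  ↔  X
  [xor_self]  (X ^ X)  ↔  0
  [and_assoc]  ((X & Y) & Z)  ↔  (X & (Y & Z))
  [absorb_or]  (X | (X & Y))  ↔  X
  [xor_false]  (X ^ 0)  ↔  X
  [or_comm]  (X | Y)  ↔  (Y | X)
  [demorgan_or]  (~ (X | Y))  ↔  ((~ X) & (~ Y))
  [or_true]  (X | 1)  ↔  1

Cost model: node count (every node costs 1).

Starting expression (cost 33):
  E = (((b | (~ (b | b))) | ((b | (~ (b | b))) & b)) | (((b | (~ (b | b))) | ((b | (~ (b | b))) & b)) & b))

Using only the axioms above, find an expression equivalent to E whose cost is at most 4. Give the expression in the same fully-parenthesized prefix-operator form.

1. [absorb_or →] (((b | (~ (b | b))) | ((b | (~ (b | b))) & b)) | (((b | (~ (b | b))) | ((b | (~ (b | b))) & b)) & b))  →  ((b | (~ (b | b))) | ((b | (~ (b | b))) & b))
2. [absorb_or →] ((b | (~ (b | b))) | ((b | (~ (b | b))) & b))  →  (b | (~ (b | b)))
3. [or_idem →] (b | b)  →  b;  cost 4 ≤ 4, done

(b | (~ b))   [cost 4]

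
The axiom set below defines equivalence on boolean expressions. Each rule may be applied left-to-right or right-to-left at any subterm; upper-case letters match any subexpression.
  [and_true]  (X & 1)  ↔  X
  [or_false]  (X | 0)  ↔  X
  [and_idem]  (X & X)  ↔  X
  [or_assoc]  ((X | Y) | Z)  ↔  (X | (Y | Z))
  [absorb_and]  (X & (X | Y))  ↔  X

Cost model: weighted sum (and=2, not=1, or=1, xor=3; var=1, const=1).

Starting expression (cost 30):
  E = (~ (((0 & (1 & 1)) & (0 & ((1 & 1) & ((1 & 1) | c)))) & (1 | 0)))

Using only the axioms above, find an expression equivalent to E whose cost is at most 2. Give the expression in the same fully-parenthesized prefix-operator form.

(~ 0)   [cost 2]

1. [absorb_and →] ((1 & 1) & ((1 & 1) | c))  →  (1 & 1);  E = (~ (((0 & (1 & 1)) & (0 & (1 & 1))) & (1 | 0)))
2. [and_idem →] ((0 & (1 & 1)) & (0 & (1 & 1)))  →  (0 & (1 & 1));  E = (~ ((0 & (1 & 1)) & (1 | 0)))
3. [and_idem →] (1 & 1)  →  1;  E = (~ ((0 & 1) & (1 | 0)))
4. [or_false →] (1 | 0)  →  1;  E = (~ ((0 & 1) & 1))
5. [and_true →] ((0 & 1) & 1)  →  (0 & 1);  E = (~ (0 & 1))
6. [and_true →] (0 & 1)  →  0;  cost 2 ≤ 2, done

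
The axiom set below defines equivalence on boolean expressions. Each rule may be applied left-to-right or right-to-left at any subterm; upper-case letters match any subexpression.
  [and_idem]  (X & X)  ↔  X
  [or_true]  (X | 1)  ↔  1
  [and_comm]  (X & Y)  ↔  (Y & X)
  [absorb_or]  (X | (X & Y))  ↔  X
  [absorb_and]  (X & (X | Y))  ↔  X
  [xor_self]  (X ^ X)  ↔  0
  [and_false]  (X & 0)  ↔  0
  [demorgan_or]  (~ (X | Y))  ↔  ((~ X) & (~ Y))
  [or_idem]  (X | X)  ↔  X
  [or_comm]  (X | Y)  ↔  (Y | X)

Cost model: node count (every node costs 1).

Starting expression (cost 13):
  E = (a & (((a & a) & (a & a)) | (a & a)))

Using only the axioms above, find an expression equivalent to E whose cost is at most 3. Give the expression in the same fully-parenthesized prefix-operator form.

(a & a)   [cost 3]

(1) ((a & a) & (a & a))  =[and_idem →]=  (a & a)    ⊢ (a & ((a & a) | (a & a)))
(2) ((a & a) | (a & a))  =[or_idem →]=  (a & a)    ⊢ (a & (a & a))
(3) (a & a)  =[and_idem →]=  a    ⊢ cost 3, within 3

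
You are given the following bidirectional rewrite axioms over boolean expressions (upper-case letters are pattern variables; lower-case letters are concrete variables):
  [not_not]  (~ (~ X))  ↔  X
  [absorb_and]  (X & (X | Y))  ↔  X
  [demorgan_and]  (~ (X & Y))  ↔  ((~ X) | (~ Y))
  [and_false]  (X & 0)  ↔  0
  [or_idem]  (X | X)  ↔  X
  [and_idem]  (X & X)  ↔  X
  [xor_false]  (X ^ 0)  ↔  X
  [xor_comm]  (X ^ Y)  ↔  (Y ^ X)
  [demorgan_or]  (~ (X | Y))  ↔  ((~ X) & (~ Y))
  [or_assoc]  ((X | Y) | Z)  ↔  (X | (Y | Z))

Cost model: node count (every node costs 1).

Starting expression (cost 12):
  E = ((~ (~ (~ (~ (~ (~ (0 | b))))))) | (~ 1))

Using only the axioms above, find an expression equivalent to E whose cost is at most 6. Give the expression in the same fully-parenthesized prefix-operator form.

(1) (~ (~ (~ (~ (~ (~ (0 | b)))))))  =[not_not →]=  (~ (~ (~ (~ (0 | b)))))    ⊢ ((~ (~ (~ (~ (0 | b))))) | (~ 1))
(2) (~ (~ (0 | b)))  =[not_not →]=  (0 | b)    ⊢ ((~ (~ (0 | b))) | (~ 1))
(3) (~ (~ (0 | b)))  =[not_not →]=  (0 | b)    ⊢ cost 6, within 6

((0 | b) | (~ 1))   [cost 6]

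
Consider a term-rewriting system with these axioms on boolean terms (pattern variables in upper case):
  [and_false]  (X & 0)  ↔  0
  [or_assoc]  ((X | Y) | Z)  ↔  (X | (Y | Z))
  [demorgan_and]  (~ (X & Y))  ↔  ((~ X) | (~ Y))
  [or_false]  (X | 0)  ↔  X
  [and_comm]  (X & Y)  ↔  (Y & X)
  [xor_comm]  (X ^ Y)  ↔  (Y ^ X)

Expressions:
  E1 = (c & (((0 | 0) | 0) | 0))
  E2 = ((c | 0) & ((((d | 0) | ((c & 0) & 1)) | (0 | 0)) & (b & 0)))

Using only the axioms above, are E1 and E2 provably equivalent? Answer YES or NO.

1. [or_false →] ((0 | 0) | 0)  →  (0 | 0);  E1 = (c & ((0 | 0) | 0))
2. [or_false →] (0 | 0)  →  0;  E1 = (c & (0 | 0))
3. [or_false →] (0 | 0)  →  0;  E1 = (c & 0)
4. [and_false ←] 0  →  (d & 0);  E1 = (c & (d & 0))
5. [and_false ←] 0  →  (b & 0);  E1 = (c & (d & (b & 0)))
6. [or_false ←] d  →  (d | 0);  E1 = (c & ((d | 0) & (b & 0)))
7. [or_false ←] (d | 0)  →  ((d | 0) | 0);  E1 = (c & (((d | 0) | 0) & (b & 0)))
8. [or_false ←] ((d | 0) | 0)  →  (((d | 0) | 0) | 0);  E1 = (c & ((((d | 0) | 0) | 0) & (b & 0)))
9. [and_false ←] 0  →  (1 & 0);  E1 = (c & ((((d | 0) | (1 & 0)) | 0) & (b & 0)))
10. [and_comm →] (1 & 0)  →  (0 & 1);  E1 = (c & ((((d | 0) | (0 & 1)) | 0) & (b & 0)))
11. [or_false ←] 0  →  (0 | 0);  E1 = (c & ((((d | 0) | (0 & 1)) | (0 | 0)) & (b & 0)))
12. [or_false ←] c  →  (c | 0);  E1 = ((c | 0) & ((((d | 0) | (0 & 1)) | (0 | 0)) & (b & 0)))
13. [and_false ←] 0  →  (c & 0);  this is E2

YES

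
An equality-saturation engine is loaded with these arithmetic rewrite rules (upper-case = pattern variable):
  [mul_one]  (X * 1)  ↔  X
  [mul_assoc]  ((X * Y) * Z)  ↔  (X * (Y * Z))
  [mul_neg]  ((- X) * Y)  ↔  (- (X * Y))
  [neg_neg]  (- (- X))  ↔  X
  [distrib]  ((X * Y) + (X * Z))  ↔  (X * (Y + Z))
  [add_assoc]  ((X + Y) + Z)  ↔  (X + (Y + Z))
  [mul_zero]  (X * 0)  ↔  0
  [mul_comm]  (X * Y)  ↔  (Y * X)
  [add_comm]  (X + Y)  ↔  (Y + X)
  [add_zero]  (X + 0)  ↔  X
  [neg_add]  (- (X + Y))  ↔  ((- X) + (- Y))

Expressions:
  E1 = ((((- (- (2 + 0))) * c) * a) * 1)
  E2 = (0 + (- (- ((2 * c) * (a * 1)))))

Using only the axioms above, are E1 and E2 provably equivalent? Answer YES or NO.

YES

(1) (2 + 0)  =[add_zero →]=  2    ⊢ ((((- (- 2)) * c) * a) * 1)
(2) ((((- (- 2)) * c) * a) * 1)  =[mul_one →]=  (((- (- 2)) * c) * a)
(3) (- (- 2))  =[neg_neg →]=  2    ⊢ ((2 * c) * a)
(4) ((2 * c) * a)  =[add_zero ←]=  (((2 * c) * a) + 0)
(5) (((2 * c) * a) + 0)  =[add_comm →]=  (0 + ((2 * c) * a))
(6) a  =[mul_one ←]=  (a * 1)    ⊢ (0 + ((2 * c) * (a * 1)))
(7) ((2 * c) * (a * 1))  =[neg_neg ←]=  (- (- ((2 * c) * (a * 1))))    ⊢ E2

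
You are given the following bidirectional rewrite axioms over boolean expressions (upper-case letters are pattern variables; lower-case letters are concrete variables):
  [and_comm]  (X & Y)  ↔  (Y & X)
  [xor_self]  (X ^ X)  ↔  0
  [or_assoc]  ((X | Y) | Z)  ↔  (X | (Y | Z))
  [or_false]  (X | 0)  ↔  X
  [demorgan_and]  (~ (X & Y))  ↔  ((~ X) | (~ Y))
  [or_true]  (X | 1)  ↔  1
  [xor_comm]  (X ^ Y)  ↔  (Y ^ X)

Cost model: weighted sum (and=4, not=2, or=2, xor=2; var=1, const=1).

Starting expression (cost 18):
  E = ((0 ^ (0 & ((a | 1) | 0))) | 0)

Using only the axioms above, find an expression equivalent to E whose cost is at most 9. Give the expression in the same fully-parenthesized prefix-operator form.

(0 ^ (0 & 1))   [cost 9]

1. [or_false →] ((a | 1) | 0)  →  (a | 1);  E = ((0 ^ (0 & (a | 1))) | 0)
2. [or_true →] (a | 1)  →  1;  E = ((0 ^ (0 & 1)) | 0)
3. [or_false →] ((0 ^ (0 & 1)) | 0)  →  (0 ^ (0 & 1));  cost 9 ≤ 9, done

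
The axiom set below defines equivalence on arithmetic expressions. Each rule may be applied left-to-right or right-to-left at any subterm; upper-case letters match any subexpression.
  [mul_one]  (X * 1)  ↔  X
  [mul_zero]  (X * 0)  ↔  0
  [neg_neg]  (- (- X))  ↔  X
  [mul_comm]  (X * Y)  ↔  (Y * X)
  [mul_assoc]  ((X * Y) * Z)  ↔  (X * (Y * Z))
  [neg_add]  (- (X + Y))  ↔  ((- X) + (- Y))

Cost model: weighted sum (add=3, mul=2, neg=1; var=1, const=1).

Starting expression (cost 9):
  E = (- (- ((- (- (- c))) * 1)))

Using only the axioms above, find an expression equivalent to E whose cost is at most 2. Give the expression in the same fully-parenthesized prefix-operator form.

step 1: neg_neg (→) rewrites (- (- ((- (- (- c))) * 1))) into ((- (- (- c))) * 1)
step 2: mul_one (→) rewrites ((- (- (- c))) * 1) into (- (- (- c)))
step 3: neg_neg (→) rewrites (- (- (- c))) into (- c), reaching cost 2 (bound 2)

(- c)   [cost 2]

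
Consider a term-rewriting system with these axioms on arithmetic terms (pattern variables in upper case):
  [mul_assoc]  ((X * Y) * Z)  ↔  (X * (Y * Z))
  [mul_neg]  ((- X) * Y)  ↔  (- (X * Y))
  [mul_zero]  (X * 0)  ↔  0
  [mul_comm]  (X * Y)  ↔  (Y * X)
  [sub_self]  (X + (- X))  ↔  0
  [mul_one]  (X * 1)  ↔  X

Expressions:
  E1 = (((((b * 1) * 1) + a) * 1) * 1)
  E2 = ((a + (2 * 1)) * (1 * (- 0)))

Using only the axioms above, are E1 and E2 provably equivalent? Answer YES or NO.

NO

All listed rules preserve value, hence provable equivalence implies equal values everywhere; look for a separating assignment.
a=0, b=1 gives E1 ↦ 1, E2 ↦ 0; values differ ⇒ not provably equivalent.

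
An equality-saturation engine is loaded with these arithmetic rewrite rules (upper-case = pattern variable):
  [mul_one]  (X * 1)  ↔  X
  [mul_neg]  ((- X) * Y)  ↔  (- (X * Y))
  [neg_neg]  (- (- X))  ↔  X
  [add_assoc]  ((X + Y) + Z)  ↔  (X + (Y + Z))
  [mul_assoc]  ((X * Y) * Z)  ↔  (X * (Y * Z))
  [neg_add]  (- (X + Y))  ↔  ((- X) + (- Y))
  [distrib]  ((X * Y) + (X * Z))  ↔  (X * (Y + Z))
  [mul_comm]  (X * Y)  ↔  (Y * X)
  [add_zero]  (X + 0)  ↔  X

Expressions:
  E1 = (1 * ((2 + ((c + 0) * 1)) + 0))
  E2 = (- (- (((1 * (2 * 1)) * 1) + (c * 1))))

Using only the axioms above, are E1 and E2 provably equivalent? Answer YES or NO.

YES

step 1: add_zero (→) rewrites (c + 0) into c, now (1 * ((2 + (c * 1)) + 0))
step 2: mul_comm (→) rewrites (1 * ((2 + (c * 1)) + 0)) into (((2 + (c * 1)) + 0) * 1)
step 3: add_zero (→) rewrites ((2 + (c * 1)) + 0) into (2 + (c * 1)), now ((2 + (c * 1)) * 1)
step 4: mul_one (→) rewrites ((2 + (c * 1)) * 1) into (2 + (c * 1))
step 5: mul_one (→) rewrites (c * 1) into c, now (2 + c)
step 6: mul_one (←) rewrites 2 into (2 * 1), now ((2 * 1) + c)
step 7: mul_one (←) rewrites 2 into (2 * 1), now (((2 * 1) * 1) + c)
step 8: mul_comm (→) rewrites (2 * 1) into (1 * 2), now (((1 * 2) * 1) + c)
step 9: mul_one (←) rewrites 2 into (2 * 1), now (((1 * (2 * 1)) * 1) + c)
step 10: mul_one (←) rewrites c into (c * 1), now (((1 * (2 * 1)) * 1) + (c * 1))
step 11: neg_neg (←) rewrites (((1 * (2 * 1)) * 1) + (c * 1)) into (- (- (((1 * (2 * 1)) * 1) + (c * 1)))), which is E2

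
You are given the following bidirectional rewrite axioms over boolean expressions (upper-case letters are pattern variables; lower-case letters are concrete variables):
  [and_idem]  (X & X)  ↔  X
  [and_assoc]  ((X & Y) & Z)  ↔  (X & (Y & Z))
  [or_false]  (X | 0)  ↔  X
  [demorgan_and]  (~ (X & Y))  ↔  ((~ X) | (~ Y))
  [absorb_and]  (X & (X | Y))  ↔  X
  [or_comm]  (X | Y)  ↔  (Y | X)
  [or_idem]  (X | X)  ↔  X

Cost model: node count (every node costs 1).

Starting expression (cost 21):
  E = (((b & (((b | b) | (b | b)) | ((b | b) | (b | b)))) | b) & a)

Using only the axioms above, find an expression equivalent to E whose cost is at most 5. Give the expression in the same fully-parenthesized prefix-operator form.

((b | b) & a)   [cost 5]

1. [or_idem →] (((b | b) | (b | b)) | ((b | b) | (b | b)))  →  ((b | b) | (b | b));  E = (((b & ((b | b) | (b | b))) | b) & a)
2. [or_idem →] ((b | b) | (b | b))  →  (b | b);  E = (((b & (b | b)) | b) & a)
3. [absorb_and →] (b & (b | b))  →  b;  cost 5 ≤ 5, done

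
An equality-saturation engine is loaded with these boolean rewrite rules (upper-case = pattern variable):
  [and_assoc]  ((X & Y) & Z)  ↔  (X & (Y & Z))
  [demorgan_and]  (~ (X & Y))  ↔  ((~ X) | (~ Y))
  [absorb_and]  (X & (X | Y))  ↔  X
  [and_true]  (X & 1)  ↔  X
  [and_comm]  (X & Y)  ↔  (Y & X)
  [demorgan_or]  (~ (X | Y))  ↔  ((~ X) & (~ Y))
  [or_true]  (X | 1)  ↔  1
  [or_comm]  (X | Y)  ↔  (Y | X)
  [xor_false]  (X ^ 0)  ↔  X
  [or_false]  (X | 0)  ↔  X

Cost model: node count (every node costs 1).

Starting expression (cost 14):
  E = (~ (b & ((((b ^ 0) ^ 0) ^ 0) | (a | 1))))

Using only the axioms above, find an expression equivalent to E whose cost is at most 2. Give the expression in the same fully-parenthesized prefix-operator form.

(~ b)   [cost 2]

(1) (b ^ 0)  =[xor_false →]=  b    ⊢ (~ (b & (((b ^ 0) ^ 0) | (a | 1))))
(2) (b ^ 0)  =[xor_false →]=  b    ⊢ (~ (b & ((b ^ 0) | (a | 1))))
(3) (a | 1)  =[or_true →]=  1    ⊢ (~ (b & ((b ^ 0) | 1)))
(4) (b ^ 0)  =[xor_false →]=  b    ⊢ (~ (b & (b | 1)))
(5) (b & (b | 1))  =[absorb_and →]=  b    ⊢ cost 2, within 2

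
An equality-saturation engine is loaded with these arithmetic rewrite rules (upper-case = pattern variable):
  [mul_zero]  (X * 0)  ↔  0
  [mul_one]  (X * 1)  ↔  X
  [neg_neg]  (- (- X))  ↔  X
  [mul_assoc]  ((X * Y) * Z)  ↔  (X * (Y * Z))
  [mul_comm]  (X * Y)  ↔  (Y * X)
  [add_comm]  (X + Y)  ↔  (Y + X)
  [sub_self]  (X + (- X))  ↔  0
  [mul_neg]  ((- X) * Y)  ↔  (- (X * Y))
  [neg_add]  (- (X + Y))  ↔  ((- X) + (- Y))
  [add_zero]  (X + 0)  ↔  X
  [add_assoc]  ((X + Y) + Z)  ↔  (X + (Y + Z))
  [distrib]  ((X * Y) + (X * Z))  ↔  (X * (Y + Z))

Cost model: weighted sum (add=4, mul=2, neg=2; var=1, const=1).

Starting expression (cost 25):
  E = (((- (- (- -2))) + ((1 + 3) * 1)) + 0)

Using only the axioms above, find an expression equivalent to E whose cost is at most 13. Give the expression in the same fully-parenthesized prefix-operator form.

(1) (- (- -2))  =[neg_neg →]=  -2    ⊢ (((- -2) + ((1 + 3) * 1)) + 0)
(2) ((1 + 3) * 1)  =[mul_one →]=  (1 + 3)    ⊢ (((- -2) + (1 + 3)) + 0)
(3) (((- -2) + (1 + 3)) + 0)  =[add_zero →]=  ((- -2) + (1 + 3))    ⊢ cost 13, within 13

((- -2) + (1 + 3))   [cost 13]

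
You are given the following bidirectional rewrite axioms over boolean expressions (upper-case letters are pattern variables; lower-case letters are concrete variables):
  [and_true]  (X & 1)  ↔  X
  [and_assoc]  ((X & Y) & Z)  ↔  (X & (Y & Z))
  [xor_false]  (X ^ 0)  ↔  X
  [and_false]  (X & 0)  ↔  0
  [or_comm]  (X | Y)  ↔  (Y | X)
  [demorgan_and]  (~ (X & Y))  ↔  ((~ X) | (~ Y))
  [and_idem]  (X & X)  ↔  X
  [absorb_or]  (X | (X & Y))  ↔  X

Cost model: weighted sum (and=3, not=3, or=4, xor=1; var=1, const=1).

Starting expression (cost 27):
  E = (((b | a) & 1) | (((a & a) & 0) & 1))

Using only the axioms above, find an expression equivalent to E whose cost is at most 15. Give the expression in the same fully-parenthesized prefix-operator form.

step 1: and_true (→) rewrites ((b | a) & 1) into (b | a), now ((b | a) | (((a & a) & 0) & 1))
step 2: and_idem (→) rewrites (a & a) into a, now ((b | a) | ((a & 0) & 1))
step 3: and_false (→) rewrites (a & 0) into 0, reaching cost 15 (bound 15)

((b | a) | (0 & 1))   [cost 15]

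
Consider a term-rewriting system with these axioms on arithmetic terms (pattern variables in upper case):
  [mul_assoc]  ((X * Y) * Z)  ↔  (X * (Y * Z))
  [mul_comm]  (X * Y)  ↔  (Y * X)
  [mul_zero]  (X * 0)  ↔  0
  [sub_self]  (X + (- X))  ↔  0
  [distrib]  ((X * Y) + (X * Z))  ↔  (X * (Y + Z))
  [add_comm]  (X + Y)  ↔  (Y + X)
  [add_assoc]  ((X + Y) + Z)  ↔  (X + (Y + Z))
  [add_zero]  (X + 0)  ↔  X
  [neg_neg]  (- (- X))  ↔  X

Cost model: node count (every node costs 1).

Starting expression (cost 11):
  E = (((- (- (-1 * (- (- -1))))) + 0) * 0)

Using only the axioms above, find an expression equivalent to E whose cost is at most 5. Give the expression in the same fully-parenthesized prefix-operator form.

((-1 * -1) * 0)   [cost 5]

(1) (- (- (-1 * (- (- -1)))))  =[neg_neg →]=  (-1 * (- (- -1)))    ⊢ (((-1 * (- (- -1))) + 0) * 0)
(2) (- (- -1))  =[neg_neg →]=  -1    ⊢ (((-1 * -1) + 0) * 0)
(3) ((-1 * -1) + 0)  =[add_zero →]=  (-1 * -1)    ⊢ cost 5, within 5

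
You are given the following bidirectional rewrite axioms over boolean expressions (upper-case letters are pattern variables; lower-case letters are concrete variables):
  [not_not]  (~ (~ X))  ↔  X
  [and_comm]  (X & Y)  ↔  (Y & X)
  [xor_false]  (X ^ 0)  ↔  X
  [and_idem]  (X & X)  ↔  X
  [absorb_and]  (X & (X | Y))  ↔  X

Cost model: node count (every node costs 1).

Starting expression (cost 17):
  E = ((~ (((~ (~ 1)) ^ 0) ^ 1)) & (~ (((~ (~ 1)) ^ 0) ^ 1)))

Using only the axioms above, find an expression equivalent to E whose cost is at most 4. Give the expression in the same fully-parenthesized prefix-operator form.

1. [and_idem →] ((~ (((~ (~ 1)) ^ 0) ^ 1)) & (~ (((~ (~ 1)) ^ 0) ^ 1)))  →  (~ (((~ (~ 1)) ^ 0) ^ 1))
2. [not_not →] (~ (~ 1))  →  1;  E = (~ ((1 ^ 0) ^ 1))
3. [xor_false →] (1 ^ 0)  →  1;  cost 4 ≤ 4, done

(~ (1 ^ 1))   [cost 4]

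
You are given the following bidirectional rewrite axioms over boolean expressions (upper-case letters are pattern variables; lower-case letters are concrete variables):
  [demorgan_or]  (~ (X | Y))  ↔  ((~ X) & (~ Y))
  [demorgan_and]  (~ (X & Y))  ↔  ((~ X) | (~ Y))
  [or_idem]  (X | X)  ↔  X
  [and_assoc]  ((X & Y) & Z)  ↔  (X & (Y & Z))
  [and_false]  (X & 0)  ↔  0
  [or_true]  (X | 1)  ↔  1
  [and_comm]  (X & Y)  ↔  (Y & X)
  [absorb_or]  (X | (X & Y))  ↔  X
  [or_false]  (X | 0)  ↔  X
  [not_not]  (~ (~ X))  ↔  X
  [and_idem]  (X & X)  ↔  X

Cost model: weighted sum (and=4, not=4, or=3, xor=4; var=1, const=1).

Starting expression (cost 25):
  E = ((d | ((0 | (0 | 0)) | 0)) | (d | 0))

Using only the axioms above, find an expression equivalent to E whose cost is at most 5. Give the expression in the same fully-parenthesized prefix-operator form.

(d | 0)   [cost 5]

1. [or_false →] (0 | 0)  →  0;  E = ((d | ((0 | 0) | 0)) | (d | 0))
2. [or_false →] ((0 | 0) | 0)  →  (0 | 0);  E = ((d | (0 | 0)) | (d | 0))
3. [or_idem →] (0 | 0)  →  0;  E = ((d | 0) | (d | 0))
4. [or_idem →] ((d | 0) | (d | 0))  →  (d | 0);  cost 5 ≤ 5, done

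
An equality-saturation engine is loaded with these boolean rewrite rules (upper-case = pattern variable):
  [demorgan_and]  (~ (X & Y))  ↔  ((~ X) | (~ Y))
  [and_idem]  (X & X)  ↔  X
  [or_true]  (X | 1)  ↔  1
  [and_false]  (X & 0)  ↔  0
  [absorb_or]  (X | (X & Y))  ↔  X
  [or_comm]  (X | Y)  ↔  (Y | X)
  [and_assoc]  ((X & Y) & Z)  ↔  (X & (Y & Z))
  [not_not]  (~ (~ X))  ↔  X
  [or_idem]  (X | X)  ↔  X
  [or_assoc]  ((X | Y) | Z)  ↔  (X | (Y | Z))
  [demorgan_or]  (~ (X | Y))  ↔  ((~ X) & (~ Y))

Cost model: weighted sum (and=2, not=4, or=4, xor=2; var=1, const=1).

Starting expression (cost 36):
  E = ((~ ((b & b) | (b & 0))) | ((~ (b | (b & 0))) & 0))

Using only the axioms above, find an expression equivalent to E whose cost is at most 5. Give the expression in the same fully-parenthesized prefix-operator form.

step 1: and_idem (→) rewrites (b & b) into b, now ((~ (b | (b & 0))) | ((~ (b | (b & 0))) & 0))
step 2: absorb_or (→) rewrites ((~ (b | (b & 0))) | ((~ (b | (b & 0))) & 0)) into (~ (b | (b & 0)))
step 3: absorb_or (→) rewrites (b | (b & 0)) into b, reaching cost 5 (bound 5)

(~ b)   [cost 5]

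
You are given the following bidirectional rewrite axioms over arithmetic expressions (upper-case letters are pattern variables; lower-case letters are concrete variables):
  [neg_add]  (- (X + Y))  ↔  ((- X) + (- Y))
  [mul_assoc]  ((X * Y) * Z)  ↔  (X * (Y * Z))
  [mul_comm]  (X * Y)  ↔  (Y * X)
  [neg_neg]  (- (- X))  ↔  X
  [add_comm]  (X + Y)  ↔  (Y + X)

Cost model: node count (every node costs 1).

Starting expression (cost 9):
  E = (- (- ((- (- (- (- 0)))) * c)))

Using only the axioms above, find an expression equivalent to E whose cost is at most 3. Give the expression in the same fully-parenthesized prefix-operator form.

(0 * c)   [cost 3]

1. [neg_neg →] (- (- (- (- 0))))  →  (- (- 0));  E = (- (- ((- (- 0)) * c)))
2. [neg_neg →] (- (- ((- (- 0)) * c)))  →  ((- (- 0)) * c)
3. [neg_neg →] (- (- 0))  →  0;  cost 3 ≤ 3, done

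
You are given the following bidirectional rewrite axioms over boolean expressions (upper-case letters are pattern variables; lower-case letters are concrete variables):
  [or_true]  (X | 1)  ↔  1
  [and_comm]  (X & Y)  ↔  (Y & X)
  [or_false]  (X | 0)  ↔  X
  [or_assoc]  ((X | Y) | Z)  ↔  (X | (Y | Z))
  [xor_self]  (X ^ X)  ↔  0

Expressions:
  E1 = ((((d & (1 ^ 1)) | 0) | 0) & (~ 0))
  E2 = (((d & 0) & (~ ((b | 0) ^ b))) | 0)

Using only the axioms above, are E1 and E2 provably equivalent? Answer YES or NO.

YES

(1) ((d & (1 ^ 1)) | 0)  =[or_false →]=  (d & (1 ^ 1))    ⊢ (((d & (1 ^ 1)) | 0) & (~ 0))
(2) (1 ^ 1)  =[xor_self →]=  0    ⊢ (((d & 0) | 0) & (~ 0))
(3) ((d & 0) | 0)  =[or_false →]=  (d & 0)    ⊢ ((d & 0) & (~ 0))
(4) 0  =[xor_self ←]=  (b ^ b)    ⊢ ((d & 0) & (~ (b ^ b)))
(5) ((d & 0) & (~ (b ^ b)))  =[or_false ←]=  (((d & 0) & (~ (b ^ b))) | 0)
(6) b  =[or_false ←]=  (b | 0)    ⊢ E2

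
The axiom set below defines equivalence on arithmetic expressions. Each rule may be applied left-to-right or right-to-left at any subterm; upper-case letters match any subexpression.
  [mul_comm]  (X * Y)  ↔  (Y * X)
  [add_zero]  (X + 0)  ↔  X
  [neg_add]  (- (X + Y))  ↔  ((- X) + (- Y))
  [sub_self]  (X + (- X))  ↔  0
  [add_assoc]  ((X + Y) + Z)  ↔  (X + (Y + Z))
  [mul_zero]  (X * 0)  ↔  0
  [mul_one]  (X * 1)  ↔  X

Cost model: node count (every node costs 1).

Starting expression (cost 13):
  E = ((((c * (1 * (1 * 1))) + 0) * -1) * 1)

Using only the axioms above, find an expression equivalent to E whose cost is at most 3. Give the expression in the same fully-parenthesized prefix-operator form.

(c * -1)   [cost 3]

(1) (1 * 1)  =[mul_one →]=  1    ⊢ ((((c * (1 * 1)) + 0) * -1) * 1)
(2) (1 * 1)  =[mul_one →]=  1    ⊢ ((((c * 1) + 0) * -1) * 1)
(3) ((((c * 1) + 0) * -1) * 1)  =[mul_one →]=  (((c * 1) + 0) * -1)
(4) (c * 1)  =[mul_one →]=  c    ⊢ ((c + 0) * -1)
(5) (c + 0)  =[add_zero →]=  c    ⊢ cost 3, within 3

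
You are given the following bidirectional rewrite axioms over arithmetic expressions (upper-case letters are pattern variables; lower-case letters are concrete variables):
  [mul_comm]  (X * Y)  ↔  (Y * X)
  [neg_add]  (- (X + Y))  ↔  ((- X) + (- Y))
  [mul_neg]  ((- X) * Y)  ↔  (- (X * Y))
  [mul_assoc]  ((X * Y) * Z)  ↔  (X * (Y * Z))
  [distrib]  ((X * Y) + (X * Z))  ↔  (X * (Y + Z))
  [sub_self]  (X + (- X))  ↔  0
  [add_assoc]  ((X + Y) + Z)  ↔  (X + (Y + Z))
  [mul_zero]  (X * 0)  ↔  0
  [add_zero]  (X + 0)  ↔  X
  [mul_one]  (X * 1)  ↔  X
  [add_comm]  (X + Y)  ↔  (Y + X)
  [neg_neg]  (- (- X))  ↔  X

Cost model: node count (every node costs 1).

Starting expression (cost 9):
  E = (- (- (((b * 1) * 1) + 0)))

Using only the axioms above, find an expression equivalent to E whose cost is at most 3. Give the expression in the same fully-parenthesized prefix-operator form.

(1) (b * 1)  =[mul_one →]=  b    ⊢ (- (- ((b * 1) + 0)))
(2) (b * 1)  =[mul_one →]=  b    ⊢ (- (- (b + 0)))
(3) (b + 0)  =[add_zero →]=  b    ⊢ cost 3, within 3

(- (- b))   [cost 3]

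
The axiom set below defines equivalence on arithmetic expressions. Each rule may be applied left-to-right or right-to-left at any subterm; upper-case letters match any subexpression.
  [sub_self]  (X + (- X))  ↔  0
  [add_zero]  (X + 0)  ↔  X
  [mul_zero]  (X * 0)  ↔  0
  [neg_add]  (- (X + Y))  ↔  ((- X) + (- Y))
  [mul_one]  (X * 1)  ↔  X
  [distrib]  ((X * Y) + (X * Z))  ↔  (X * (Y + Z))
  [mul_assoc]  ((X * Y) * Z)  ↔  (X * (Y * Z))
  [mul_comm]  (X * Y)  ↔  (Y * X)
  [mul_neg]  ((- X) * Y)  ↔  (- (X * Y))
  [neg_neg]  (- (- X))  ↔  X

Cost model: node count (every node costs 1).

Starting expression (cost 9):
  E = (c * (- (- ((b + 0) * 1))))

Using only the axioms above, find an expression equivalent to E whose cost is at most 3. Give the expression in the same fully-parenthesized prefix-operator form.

step 1: add_zero (→) rewrites (b + 0) into b, now (c * (- (- (b * 1))))
step 2: mul_one (→) rewrites (b * 1) into b, now (c * (- (- b)))
step 3: neg_neg (→) rewrites (- (- b)) into b, reaching cost 3 (bound 3)

(c * b)   [cost 3]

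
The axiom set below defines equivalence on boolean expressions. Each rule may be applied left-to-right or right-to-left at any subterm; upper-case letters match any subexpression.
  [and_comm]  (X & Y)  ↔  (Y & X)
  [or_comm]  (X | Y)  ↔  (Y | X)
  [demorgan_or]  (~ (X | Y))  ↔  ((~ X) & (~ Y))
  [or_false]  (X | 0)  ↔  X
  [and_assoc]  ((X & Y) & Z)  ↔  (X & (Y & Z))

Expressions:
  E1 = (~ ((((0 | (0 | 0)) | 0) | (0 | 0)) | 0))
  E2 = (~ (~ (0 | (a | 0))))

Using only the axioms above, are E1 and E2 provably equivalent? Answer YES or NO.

NO

Every axiom is a valid identity, so a rewrite proof would force E1 and E2 to agree under every assignment.
At a=0: E1 = 1 but E2 = 0; they differ, so no derivation exists.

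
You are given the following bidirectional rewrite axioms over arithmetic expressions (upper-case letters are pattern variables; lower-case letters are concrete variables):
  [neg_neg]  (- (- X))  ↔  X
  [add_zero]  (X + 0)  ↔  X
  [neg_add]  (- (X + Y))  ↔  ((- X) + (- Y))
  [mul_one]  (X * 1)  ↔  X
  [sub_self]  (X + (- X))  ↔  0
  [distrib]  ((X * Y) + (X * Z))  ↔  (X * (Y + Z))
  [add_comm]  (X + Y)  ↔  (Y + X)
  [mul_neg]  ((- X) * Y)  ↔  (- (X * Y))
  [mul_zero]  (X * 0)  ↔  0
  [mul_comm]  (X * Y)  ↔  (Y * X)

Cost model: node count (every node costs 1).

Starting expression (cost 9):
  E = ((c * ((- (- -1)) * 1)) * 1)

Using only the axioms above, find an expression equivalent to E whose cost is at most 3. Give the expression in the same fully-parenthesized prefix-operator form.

(c * -1)   [cost 3]

step 1: mul_one (→) rewrites ((- (- -1)) * 1) into (- (- -1)), now ((c * (- (- -1))) * 1)
step 2: mul_one (→) rewrites ((c * (- (- -1))) * 1) into (c * (- (- -1)))
step 3: neg_neg (→) rewrites (- (- -1)) into -1, reaching cost 3 (bound 3)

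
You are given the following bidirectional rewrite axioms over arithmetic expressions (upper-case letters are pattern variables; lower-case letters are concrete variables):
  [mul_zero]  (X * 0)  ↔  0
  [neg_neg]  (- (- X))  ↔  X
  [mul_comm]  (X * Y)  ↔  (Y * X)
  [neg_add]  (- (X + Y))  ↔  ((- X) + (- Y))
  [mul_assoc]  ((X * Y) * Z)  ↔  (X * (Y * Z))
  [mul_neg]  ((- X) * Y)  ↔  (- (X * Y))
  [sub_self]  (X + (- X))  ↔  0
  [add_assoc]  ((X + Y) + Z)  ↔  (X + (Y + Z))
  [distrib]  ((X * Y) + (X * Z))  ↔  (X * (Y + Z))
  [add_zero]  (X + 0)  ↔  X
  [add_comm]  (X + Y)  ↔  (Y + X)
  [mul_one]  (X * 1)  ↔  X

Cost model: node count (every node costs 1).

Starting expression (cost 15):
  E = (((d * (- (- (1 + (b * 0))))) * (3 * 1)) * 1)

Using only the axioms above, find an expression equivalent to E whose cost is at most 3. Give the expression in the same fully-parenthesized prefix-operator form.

1. [neg_neg →] (- (- (1 + (b * 0))))  →  (1 + (b * 0));  E = (((d * (1 + (b * 0))) * (3 * 1)) * 1)
2. [mul_zero →] (b * 0)  →  0;  E = (((d * (1 + 0)) * (3 * 1)) * 1)
3. [mul_one →] (3 * 1)  →  3;  E = (((d * (1 + 0)) * 3) * 1)
4. [mul_one →] (((d * (1 + 0)) * 3) * 1)  →  ((d * (1 + 0)) * 3)
5. [add_zero →] (1 + 0)  →  1;  E = ((d * 1) * 3)
6. [mul_one →] (d * 1)  →  d;  cost 3 ≤ 3, done

(d * 3)   [cost 3]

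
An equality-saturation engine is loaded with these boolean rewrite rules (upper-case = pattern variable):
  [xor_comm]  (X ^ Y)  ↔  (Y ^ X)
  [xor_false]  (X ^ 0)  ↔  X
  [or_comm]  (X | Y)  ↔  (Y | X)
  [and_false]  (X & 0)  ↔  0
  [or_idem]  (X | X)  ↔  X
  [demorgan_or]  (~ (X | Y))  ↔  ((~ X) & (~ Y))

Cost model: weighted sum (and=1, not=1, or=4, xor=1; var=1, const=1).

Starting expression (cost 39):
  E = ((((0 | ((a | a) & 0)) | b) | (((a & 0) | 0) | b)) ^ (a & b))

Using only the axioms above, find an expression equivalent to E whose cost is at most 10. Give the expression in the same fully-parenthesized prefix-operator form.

((0 | b) ^ (a & b))   [cost 10]

step 1: or_idem (→) rewrites (a | a) into a, now ((((0 | (a & 0)) | b) | (((a & 0) | 0) | b)) ^ (a & b))
step 2: or_comm (→) rewrites ((a & 0) | 0) into (0 | (a & 0)), now ((((0 | (a & 0)) | b) | ((0 | (a & 0)) | b)) ^ (a & b))
step 3: or_idem (→) rewrites (((0 | (a & 0)) | b) | ((0 | (a & 0)) | b)) into ((0 | (a & 0)) | b), now (((0 | (a & 0)) | b) ^ (a & b))
step 4: and_false (→) rewrites (a & 0) into 0, now (((0 | 0) | b) ^ (a & b))
step 5: or_idem (→) rewrites (0 | 0) into 0, reaching cost 10 (bound 10)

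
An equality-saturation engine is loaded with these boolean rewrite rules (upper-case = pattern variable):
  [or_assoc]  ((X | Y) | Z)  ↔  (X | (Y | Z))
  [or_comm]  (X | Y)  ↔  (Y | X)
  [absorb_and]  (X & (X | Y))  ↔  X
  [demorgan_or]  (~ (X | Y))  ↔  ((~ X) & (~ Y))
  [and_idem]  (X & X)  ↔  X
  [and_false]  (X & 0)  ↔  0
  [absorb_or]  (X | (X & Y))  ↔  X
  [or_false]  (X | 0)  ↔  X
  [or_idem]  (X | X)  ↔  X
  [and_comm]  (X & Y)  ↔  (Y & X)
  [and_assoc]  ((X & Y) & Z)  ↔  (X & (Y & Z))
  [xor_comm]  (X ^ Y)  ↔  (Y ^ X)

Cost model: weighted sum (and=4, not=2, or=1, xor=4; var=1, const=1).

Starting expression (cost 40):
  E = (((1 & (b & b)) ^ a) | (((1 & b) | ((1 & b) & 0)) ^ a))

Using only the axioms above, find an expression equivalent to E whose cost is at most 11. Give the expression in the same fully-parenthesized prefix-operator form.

1. [absorb_or →] ((1 & b) | ((1 & b) & 0))  →  (1 & b);  E = (((1 & (b & b)) ^ a) | ((1 & b) ^ a))
2. [and_idem →] (b & b)  →  b;  E = (((1 & b) ^ a) | ((1 & b) ^ a))
3. [or_idem →] (((1 & b) ^ a) | ((1 & b) ^ a))  →  ((1 & b) ^ a);  cost 11 ≤ 11, done

((1 & b) ^ a)   [cost 11]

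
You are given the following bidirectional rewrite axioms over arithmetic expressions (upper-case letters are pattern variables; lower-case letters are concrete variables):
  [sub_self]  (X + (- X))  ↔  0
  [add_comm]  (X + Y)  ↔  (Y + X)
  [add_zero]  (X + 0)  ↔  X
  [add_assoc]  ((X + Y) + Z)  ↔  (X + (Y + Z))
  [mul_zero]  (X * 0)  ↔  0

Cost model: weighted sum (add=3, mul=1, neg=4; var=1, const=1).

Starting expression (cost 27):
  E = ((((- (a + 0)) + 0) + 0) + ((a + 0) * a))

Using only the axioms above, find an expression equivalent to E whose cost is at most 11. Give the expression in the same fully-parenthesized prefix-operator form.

((- a) + (a * a))   [cost 11]

(1) (a + 0)  =[add_zero →]=  a    ⊢ ((((- a) + 0) + 0) + ((a + 0) * a))
(2) (((- a) + 0) + 0)  =[add_zero →]=  ((- a) + 0)    ⊢ (((- a) + 0) + ((a + 0) * a))
(3) ((- a) + 0)  =[add_zero →]=  (- a)    ⊢ ((- a) + ((a + 0) * a))
(4) (a + 0)  =[add_zero →]=  a    ⊢ cost 11, within 11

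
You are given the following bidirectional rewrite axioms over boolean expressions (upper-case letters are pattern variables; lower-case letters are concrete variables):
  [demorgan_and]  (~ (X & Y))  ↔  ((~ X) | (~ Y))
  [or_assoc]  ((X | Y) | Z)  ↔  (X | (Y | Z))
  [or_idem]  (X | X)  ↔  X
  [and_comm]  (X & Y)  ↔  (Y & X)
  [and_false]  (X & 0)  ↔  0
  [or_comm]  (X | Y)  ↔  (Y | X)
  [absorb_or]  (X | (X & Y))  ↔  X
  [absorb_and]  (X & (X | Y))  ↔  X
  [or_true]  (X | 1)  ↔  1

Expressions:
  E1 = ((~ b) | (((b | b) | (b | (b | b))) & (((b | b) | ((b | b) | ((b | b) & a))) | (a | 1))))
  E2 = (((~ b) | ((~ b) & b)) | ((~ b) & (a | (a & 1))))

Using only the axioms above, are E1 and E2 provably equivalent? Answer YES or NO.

NO

Every axiom is a valid identity, so a rewrite proof would force E1 and E2 to agree under every assignment.
At a=0, b=1: E1 = 1 but E2 = 0; they differ, so no derivation exists.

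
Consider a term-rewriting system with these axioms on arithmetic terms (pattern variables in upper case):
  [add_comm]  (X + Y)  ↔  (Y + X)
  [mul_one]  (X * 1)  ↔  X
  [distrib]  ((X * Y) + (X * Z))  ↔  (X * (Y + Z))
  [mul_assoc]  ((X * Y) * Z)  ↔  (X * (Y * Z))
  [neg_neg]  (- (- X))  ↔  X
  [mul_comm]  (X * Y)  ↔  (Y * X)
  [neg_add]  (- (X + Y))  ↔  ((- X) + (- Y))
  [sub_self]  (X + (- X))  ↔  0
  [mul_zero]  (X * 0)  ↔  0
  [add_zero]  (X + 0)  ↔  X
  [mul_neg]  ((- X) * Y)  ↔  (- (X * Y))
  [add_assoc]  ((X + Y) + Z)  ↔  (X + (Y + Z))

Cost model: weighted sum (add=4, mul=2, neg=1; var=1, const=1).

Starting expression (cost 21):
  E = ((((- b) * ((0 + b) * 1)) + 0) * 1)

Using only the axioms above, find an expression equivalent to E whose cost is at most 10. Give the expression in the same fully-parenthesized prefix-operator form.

((- b) * (0 + b))   [cost 10]

(1) ((((- b) * ((0 + b) * 1)) + 0) * 1)  =[mul_one →]=  (((- b) * ((0 + b) * 1)) + 0)
(2) (((- b) * ((0 + b) * 1)) + 0)  =[add_zero →]=  ((- b) * ((0 + b) * 1))
(3) ((0 + b) * 1)  =[mul_one →]=  (0 + b)    ⊢ cost 10, within 10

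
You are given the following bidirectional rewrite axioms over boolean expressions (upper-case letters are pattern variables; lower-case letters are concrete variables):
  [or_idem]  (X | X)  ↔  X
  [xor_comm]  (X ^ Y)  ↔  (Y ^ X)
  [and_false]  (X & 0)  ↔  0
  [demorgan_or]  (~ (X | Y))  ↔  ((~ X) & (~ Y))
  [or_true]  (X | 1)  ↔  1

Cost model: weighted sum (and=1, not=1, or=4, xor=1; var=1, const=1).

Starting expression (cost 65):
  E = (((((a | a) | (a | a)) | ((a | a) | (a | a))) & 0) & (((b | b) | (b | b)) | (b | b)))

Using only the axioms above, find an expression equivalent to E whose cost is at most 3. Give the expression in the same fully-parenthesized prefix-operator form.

1. [or_idem →] (((a | a) | (a | a)) | ((a | a) | (a | a)))  →  ((a | a) | (a | a));  E = ((((a | a) | (a | a)) & 0) & (((b | b) | (b | b)) | (b | b)))
2. [or_idem →] ((a | a) | (a | a))  →  (a | a);  E = (((a | a) & 0) & (((b | b) | (b | b)) | (b | b)))
3. [or_idem →] (b | b)  →  b;  E = (((a | a) & 0) & ((b | (b | b)) | (b | b)))
4. [or_idem →] (b | b)  →  b;  E = (((a | a) & 0) & ((b | b) | (b | b)))
5. [or_idem →] (b | b)  →  b;  E = (((a | a) & 0) & (b | (b | b)))
6. [or_idem →] (b | b)  →  b;  E = (((a | a) & 0) & (b | b))
7. [or_idem →] (b | b)  →  b;  E = (((a | a) & 0) & b)
8. [or_idem →] (a | a)  →  a;  E = ((a & 0) & b)
9. [and_false →] (a & 0)  →  0;  cost 3 ≤ 3, done

(0 & b)   [cost 3]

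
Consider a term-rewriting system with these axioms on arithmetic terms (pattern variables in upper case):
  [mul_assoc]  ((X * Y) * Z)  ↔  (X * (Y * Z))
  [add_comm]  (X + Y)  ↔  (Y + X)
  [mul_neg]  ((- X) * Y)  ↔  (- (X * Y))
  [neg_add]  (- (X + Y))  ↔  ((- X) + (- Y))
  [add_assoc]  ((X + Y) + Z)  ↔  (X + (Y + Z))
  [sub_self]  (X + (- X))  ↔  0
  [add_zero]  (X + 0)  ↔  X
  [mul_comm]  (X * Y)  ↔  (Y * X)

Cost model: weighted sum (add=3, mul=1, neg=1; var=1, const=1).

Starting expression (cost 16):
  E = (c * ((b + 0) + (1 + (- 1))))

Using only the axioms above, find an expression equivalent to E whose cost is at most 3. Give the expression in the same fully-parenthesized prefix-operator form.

(c * b)   [cost 3]

1. [sub_self →] (1 + (- 1))  →  0;  E = (c * ((b + 0) + 0))
2. [add_zero →] ((b + 0) + 0)  →  (b + 0);  E = (c * (b + 0))
3. [add_zero →] (b + 0)  →  b;  cost 3 ≤ 3, done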